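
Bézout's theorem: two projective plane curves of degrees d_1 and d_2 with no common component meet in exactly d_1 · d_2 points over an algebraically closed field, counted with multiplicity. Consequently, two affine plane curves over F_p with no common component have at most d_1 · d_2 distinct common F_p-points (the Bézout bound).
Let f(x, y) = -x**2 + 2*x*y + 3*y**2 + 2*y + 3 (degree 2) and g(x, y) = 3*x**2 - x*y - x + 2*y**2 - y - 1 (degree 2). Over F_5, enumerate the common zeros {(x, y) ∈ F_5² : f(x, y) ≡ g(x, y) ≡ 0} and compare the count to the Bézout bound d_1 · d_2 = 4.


Common zeros: {(4, 1), (4, 4)}; count = 2; Bézout bound = 4.

deg(f) = 2, deg(g) = 2, so Bézout bound = 4.
Scan x ∈ F_5. For each x, list the y ∈ F_5 with f(x, y) ≡ 0 and those with g(x, y) ≡ 0 (mod 5); the common zeros in that column are the intersection.
  x = 0: f ≡ 0 at y ∈ ∅; g ≡ 0 at y ∈ {1, 2}; common: ∅.
  x = 1: f ≡ 0 at y ∈ ∅; g ≡ 0 at y ∈ {2, 4}; common: ∅.
  x = 2: f ≡ 0 at y ∈ ∅; g ≡ 0 at y ∈ ∅; common: ∅.
  x = 3: f ≡ 0 at y ∈ {1, 3}; g ≡ 0 at y ∈ ∅; common: ∅.
  x = 4: f ≡ 0 at y ∈ {1, 4}; g ≡ 0 at y ∈ {1, 4}; common: {1, 4}.
Collecting: common zeros = {(4, 1), (4, 4)}, so the count is 2.
Comparison with the Bézout bound: 2 ≤ 4 = deg(f)·deg(g), as expected for curves with no common component (the affine F_5-count falls short of the bound because intersections may lie at infinity, over extension fields, or carry multiplicity).


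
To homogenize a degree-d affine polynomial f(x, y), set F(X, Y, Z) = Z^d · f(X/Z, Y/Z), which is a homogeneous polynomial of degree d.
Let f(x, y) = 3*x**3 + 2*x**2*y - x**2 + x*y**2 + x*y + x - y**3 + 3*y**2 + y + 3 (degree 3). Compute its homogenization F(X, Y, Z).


F(X, Y, Z) = 3*X**3 + 2*X**2*Y - X**2*Z + X*Y**2 + X*Y*Z + X*Z**2 - Y**3 + 3*Y**2*Z + Y*Z**2 + 3*Z**3

deg(f) = 3.
Substitute x = X/Z, y = Y/Z into f, then multiply by Z^3.
  monomial 3·x^3·y^0 ↦ 3·X^3·Y^0·Z^0.
  monomial 2·x^2·y^1 ↦ 2·X^2·Y^1·Z^0.
  monomial -1·x^2·y^0 ↦ -1·X^2·Y^0·Z^1.
  monomial 1·x^1·y^2 ↦ 1·X^1·Y^2·Z^0.
  monomial 1·x^1·y^1 ↦ 1·X^1·Y^1·Z^1.
  monomial 1·x^1·y^0 ↦ 1·X^1·Y^0·Z^2.
  monomial -1·x^0·y^3 ↦ -1·X^0·Y^3·Z^0.
  monomial 3·x^0·y^2 ↦ 3·X^0·Y^2·Z^1.
  monomial 1·x^0·y^1 ↦ 1·X^0·Y^1·Z^2.
  monomial 3·x^0·y^0 ↦ 3·X^0·Y^0·Z^3.
Collecting: F(X, Y, Z) = 3*X**3 + 2*X**2*Y - X**2*Z + X*Y**2 + X*Y*Z + X*Z**2 - Y**3 + 3*Y**2*Z + Y*Z**2 + 3*Z**3.


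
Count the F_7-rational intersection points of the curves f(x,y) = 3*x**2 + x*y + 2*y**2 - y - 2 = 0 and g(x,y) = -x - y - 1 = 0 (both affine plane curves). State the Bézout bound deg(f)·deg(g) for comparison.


Common zeros: {(3, 3)}; count = 1; Bézout bound = 2.

deg(f) = 2, deg(g) = 1, so Bézout bound = 2.
Scan x ∈ F_7. For each x, list the y ∈ F_7 with f(x, y) ≡ 0 and those with g(x, y) ≡ 0 (mod 7); the common zeros in that column are the intersection.
  x = 0: f ≡ 0 at y ∈ ∅; g ≡ 0 at y ∈ {6}; common: ∅.
  x = 1: f ≡ 0 at y ∈ ∅; g ≡ 0 at y ∈ {5}; common: ∅.
  x = 2: f ≡ 0 at y ∈ ∅; g ≡ 0 at y ∈ {4}; common: ∅.
  x = 3: f ≡ 0 at y ∈ {3}; g ≡ 0 at y ∈ {3}; common: {3}.
  x = 4: f ≡ 0 at y ∈ ∅; g ≡ 0 at y ∈ {2}; common: ∅.
  x = 5: f ≡ 0 at y ∈ ∅; g ≡ 0 at y ∈ {1}; common: ∅.
  x = 6: f ≡ 0 at y ∈ ∅; g ≡ 0 at y ∈ {0}; common: ∅.
Collecting: common zeros = {(3, 3)}, so the count is 1.
Comparison with the Bézout bound: 1 ≤ 2 = deg(f)·deg(g), as expected for curves with no common component (the affine F_7-count falls short of the bound because intersections may lie at infinity, over extension fields, or carry multiplicity).


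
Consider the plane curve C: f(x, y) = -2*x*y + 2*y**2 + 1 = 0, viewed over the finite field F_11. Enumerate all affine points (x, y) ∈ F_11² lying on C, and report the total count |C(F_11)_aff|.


Affine F_11-points: {(0, 4), (0, 7), (4, 5), (4, 10), (5, 2), (5, 3), (6, 8), (6, 9), (7, 1), (7, 6)}; count = 10.

For each of the 121 pairs (x, y) ∈ F_11², evaluate f(x, y) mod 11. Record the zeros.
  x = 0: [0↦1, 1↦3, 2↦9, 3↦8, 4↦0, 5↦7, 6↦7, 7↦0, 8↦8, 9↦9, 10↦3]  zeros at y ∈ {4, 7}
  x = 1: [0↦1, 1↦1, 2↦5, 3↦2, 4↦3, 5↦8, 6↦6, 7↦8, 8↦3, 9↦2, 10↦5]  zeros at y ∈ ∅
  x = 2: [0↦1, 1↦10, 2↦1, 3↦7, 4↦6, 5↦9, 6↦5, 7↦5, 8↦9, 9↦6, 10↦7]  zeros at y ∈ ∅
  x = 3: [0↦1, 1↦8, 2↦8, 3↦1, 4↦9, 5↦10, 6↦4, 7↦2, 8↦4, 9↦10, 10↦9]  zeros at y ∈ ∅
  x = 4: [0↦1, 1↦6, 2↦4, 3↦6, 4↦1, 5↦0, 6↦3, 7↦10, 8↦10, 9↦3, 10↦0]  zeros at y ∈ {5, 10}
  x = 5: [0↦1, 1↦4, 2↦0, 3↦0, 4↦4, 5↦1, 6↦2, 7↦7, 8↦5, 9↦7, 10↦2]  zeros at y ∈ {2, 3}
  x = 6: [0↦1, 1↦2, 2↦7, 3↦5, 4↦7, 5↦2, 6↦1, 7↦4, 8↦0, 9↦0, 10↦4]  zeros at y ∈ {8, 9}
  x = 7: [0↦1, 1↦0, 2↦3, 3↦10, 4↦10, 5↦3, 6↦0, 7↦1, 8↦6, 9↦4, 10↦6]  zeros at y ∈ {1, 6}
  x = 8: [0↦1, 1↦9, 2↦10, 3↦4, 4↦2, 5↦4, 6↦10, 7↦9, 8↦1, 9↦8, 10↦8]  zeros at y ∈ ∅
  x = 9: [0↦1, 1↦7, 2↦6, 3↦9, 4↦5, 5↦5, 6↦9, 7↦6, 8↦7, 9↦1, 10↦10]  zeros at y ∈ ∅
  x = 10: [0↦1, 1↦5, 2↦2, 3↦3, 4↦8, 5↦6, 6↦8, 7↦3, 8↦2, 9↦5, 10↦1]  zeros at y ∈ ∅
Collecting zeros: affine points = {(0, 4), (0, 7), (4, 5), (4, 10), (5, 2), (5, 3), (6, 8), (6, 9), (7, 1), (7, 6)}.
Total count |C(F_11)_aff| = 10.


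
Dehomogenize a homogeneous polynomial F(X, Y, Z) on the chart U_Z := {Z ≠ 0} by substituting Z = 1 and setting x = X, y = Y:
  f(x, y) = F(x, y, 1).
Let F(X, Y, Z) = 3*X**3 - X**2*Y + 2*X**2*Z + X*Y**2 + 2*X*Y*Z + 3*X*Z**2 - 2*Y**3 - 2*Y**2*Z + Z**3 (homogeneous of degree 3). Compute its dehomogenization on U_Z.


f(x, y) = 3*x**3 - x**2*y + 2*x**2 + x*y**2 + 2*x*y + 3*x - 2*y**3 - 2*y**2 + 1

On U_Z we set Z = 1. Each monomial c·X^i·Y^j·Z^k in F becomes c·x^i·y^j·1^k = c·x^i·y^j.
Substituting Z = 1: F(X, Y, 1) = 3*x**3 - x**2*y + 2*x**2 + x*y**2 + 2*x*y + 3*x - 2*y**3 - 2*y**2 + 1.
Note: deg(f) ≤ deg(F) = 3; strict inequality happens when F is divisible by Z (lost terms).


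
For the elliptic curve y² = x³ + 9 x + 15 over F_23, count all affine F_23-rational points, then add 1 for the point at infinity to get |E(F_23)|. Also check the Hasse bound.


Affine points = {(1, 5), (1, 18), (2, 8), (2, 15), (3, 0), (4, 0), (5, 1), (5, 22), (6, 3), (6, 20), (8, 1), (8, 22), (10, 1), (10, 22), (13, 11), (13, 12), (15, 11), (15, 12), (16, 0), (18, 11), (18, 12), (21, 9), (21, 14)}; affine count = 23; |E(F_23)| = 24.

Discriminant check: Δ ∝ 4a³ + 27b² = 4·9³ + 27·15² = 4·729 + 27·225 ≡ 21 (mod 23). Nonzero ⇒ E is nonsingular.
For each x ∈ F_23, compute rhs = x³ + 9·x + 15 mod 23, then count y ∈ F_23 with y² ≡ rhs.
  x = 0: rhs = 15, matching y values: none (0 points).
  x = 1: rhs = 2, matching y values: 5, 18 (2 points).
  x = 2: rhs = 18, matching y values: 8, 15 (2 points).
  x = 3: rhs = 0, matching y values: 0 (1 points).
  x = 4: rhs = 0, matching y values: 0 (1 points).
  x = 5: rhs = 1, matching y values: 1, 22 (2 points).
  x = 6: rhs = 9, matching y values: 3, 20 (2 points).
  x = 7: rhs = 7, matching y values: none (0 points).
  x = 8: rhs = 1, matching y values: 1, 22 (2 points).
  x = 9: rhs = 20, matching y values: none (0 points).
  x = 10: rhs = 1, matching y values: 1, 22 (2 points).
  x = 11: rhs = 19, matching y values: none (0 points).
  x = 12: rhs = 11, matching y values: none (0 points).
  x = 13: rhs = 6, matching y values: 11, 12 (2 points).
  x = 14: rhs = 10, matching y values: none (0 points).
  x = 15: rhs = 6, matching y values: 11, 12 (2 points).
  x = 16: rhs = 0, matching y values: 0 (1 points).
  x = 17: rhs = 21, matching y values: none (0 points).
  x = 18: rhs = 6, matching y values: 11, 12 (2 points).
  x = 19: rhs = 7, matching y values: none (0 points).
  x = 20: rhs = 7, matching y values: none (0 points).
  x = 21: rhs = 12, matching y values: 9, 14 (2 points).
  x = 22: rhs = 5, matching y values: none (0 points).
Total affine count: 23.
Full point count |E(F_23)| = 23 + 1 = 24.
Hasse bound: |24 − (23+1)| = |0| = 0 ≤ 2√23 ≈ 9.5917 ✓.


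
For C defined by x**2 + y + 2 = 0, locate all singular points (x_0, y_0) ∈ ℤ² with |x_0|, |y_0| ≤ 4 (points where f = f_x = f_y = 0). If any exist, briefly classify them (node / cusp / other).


No singular points in the scanned grid; C is smooth there.

Compute partial derivatives:
  f_x = 2*x.
  f_y = 1.
f_y = 1 is a nonzero constant, so f_y never vanishes: no point (x, y) can satisfy f = f_x = f_y = 0. In particular no (x, y) ∈ {−4, ..., 4}² is singular; the curve is smooth.


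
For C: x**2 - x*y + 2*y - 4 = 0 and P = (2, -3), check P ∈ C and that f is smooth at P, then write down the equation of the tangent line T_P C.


Tangent line at P: 7*x - 14 = 0.

Step 1: f(2, -3) = 0, so P lies on C.
Step 2: partial derivatives
  f_x(x, y) = 2*x - y, f_y(x, y) = 2 - x.
  f_x(P) = 7, f_y(P) = 0 (gradient nonzero, so P is smooth).
Step 3: tangent line at P: 7·(x − 2) + 0·(y − -3) = 0.
Expanding: 7*x - 14 = 0.


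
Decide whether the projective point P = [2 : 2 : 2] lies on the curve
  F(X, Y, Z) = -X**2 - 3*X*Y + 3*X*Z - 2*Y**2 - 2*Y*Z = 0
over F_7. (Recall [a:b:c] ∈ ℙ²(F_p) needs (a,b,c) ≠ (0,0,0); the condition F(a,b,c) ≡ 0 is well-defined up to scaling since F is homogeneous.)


F(2,2,2) ≡ 1 (mod 7); P is NOT on the curve.

Evaluate F(2, 2, 2) term-by-term (mod 7).
  -X**2 ↦ -1·4·1·1 = -4
  -3*X*Y ↦ -3·2·2·1 = -12
  3*X*Z ↦ 3·2·1·2 = 12
  -2*Y**2 ↦ -2·1·4·1 = -8
  -2*Y*Z ↦ -2·1·2·2 = -8
Sum: F(2, 2, 2) = (-4) + (-12) + (12) + (-8) + (-8) = -20.
Reducing mod 7: -20 ≡ 1 (mod 7).
Since F(a, b, c) ≡ 1 ≠ 0 (mod 7), P does NOT lie on the curve.


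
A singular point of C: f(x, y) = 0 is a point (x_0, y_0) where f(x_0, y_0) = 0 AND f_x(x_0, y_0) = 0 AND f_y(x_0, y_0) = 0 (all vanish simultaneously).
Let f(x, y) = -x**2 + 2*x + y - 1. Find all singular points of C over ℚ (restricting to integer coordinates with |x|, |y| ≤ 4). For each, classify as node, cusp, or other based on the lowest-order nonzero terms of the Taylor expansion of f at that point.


No singular points in the scanned grid; C is smooth there.

Compute partial derivatives:
  f_x = 2 - 2*x.
  f_y = 1.
f_y = 1 is a nonzero constant, so f_y never vanishes: no point (x, y) can satisfy f = f_x = f_y = 0. In particular no (x, y) ∈ {−4, ..., 4}² is singular; the curve is smooth.


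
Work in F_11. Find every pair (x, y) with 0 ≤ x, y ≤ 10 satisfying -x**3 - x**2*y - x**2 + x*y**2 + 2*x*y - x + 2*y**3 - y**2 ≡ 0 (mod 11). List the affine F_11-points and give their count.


Affine F_11-points: {(0, 0), (0, 6), (1, 1), (2, 1), (3, 8), (4, 7), (5, 3), (6, 1), (6, 3), (6, 10), (7, 2), (7, 3), (10, 10)}; count = 13.

For each of the 121 pairs (x, y) ∈ F_11², evaluate f(x, y) mod 11. Record the zeros.
  x = 0: [0↦0, 1↦1, 2↦1, 3↦1, 4↦2, 5↦5, 6↦0, 7↦10, 8↦3, 9↦2, 10↦8]  zeros at y ∈ {0, 6}
  x = 1: [0↦8, 1↦0, 2↦4, 3↦10, 4↦8, 5↦10, 6↦6, 7↦8, 8↦6, 9↦1, 10↦5]  zeros at y ∈ {1}
  x = 2: [0↦8, 1↦0, 2↦6, 3↦5, 4↦9, 5↦8, 6↦3, 7↦6, 8↦7, 9↦7, 10↦7]  zeros at y ∈ {1}
  x = 3: [0↦5, 1↦6, 2↦1, 3↦2, 4↦10, 5↦4, 6↦7, 7↦9, 8↦0, 9↦3, 10↦8]  zeros at y ∈ {8}
  x = 4: [0↦4, 1↦1, 2↦5, 3↦6, 4↦5, 5↦3, 6↦1, 7↦0, 8↦1, 9↦5, 10↦2]  zeros at y ∈ {7}
  x = 5: [0↦10, 1↦1, 2↦1, 3↦0, 4↦10, 5↦10, 6↦1, 7↦6, 8↦4, 9↦7, 10↦5]  zeros at y ∈ {3}
  x = 6: [0↦6, 1↦0, 2↦5, 3↦0, 4↦8, 5↦8, 6↦1, 7↦10, 8↦3, 9↦3, 10↦0]  zeros at y ∈ {1, 3, 10}
  x = 7: [0↦8, 1↦3, 2↦0, 3↦0, 4↦4, 5↦2, 6↦6, 7↦6, 8↦3, 9↦9, 10↦3]  zeros at y ∈ {2, 3}
  x = 8: [0↦10, 1↦4, 2↦2, 3↦5, 4↦3, 5↦8, 6↦10, 7↦10, 8↦9, 9↦8, 10↦8]  zeros at y ∈ ∅
  x = 9: [0↦6, 1↦8, 2↦5, 3↦9, 4↦10, 5↦9, 6↦7, 7↦5, 8↦4, 9↦5, 10↦9]  zeros at y ∈ ∅
  x = 10: [0↦1, 1↦9, 2↦3, 3↦6, 4↦8, 5↦10, 6↦2, 7↦7, 8↦4, 9↦5, 10↦0]  zeros at y ∈ {10}
Collecting zeros: affine points = {(0, 0), (0, 6), (1, 1), (2, 1), (3, 8), (4, 7), (5, 3), (6, 1), (6, 3), (6, 10), (7, 2), (7, 3), (10, 10)}.
Total count |C(F_11)_aff| = 13.


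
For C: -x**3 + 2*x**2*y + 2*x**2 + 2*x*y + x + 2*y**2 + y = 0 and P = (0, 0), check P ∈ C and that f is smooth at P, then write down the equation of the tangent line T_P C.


Tangent line at P: x + y = 0.

Step 1: f(0, 0) = 0, so P lies on C.
Step 2: partial derivatives
  f_x(x, y) = -3*x**2 + 4*x*y + 4*x + 2*y + 1, f_y(x, y) = 2*x**2 + 2*x + 4*y + 1.
  f_x(P) = 1, f_y(P) = 1 (gradient nonzero, so P is smooth).
Step 3: tangent line at P: 1·(x − 0) + 1·(y − 0) = 0.
Expanding: x + y = 0.


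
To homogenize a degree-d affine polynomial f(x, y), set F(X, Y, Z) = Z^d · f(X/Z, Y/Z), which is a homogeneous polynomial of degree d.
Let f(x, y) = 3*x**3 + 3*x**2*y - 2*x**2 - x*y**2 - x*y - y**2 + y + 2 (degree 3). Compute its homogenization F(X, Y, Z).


F(X, Y, Z) = 3*X**3 + 3*X**2*Y - 2*X**2*Z - X*Y**2 - X*Y*Z - Y**2*Z + Y*Z**2 + 2*Z**3

deg(f) = 3.
Substitute x = X/Z, y = Y/Z into f, then multiply by Z^3.
  monomial 3·x^3·y^0 ↦ 3·X^3·Y^0·Z^0.
  monomial 3·x^2·y^1 ↦ 3·X^2·Y^1·Z^0.
  monomial -2·x^2·y^0 ↦ -2·X^2·Y^0·Z^1.
  monomial -1·x^1·y^2 ↦ -1·X^1·Y^2·Z^0.
  monomial -1·x^1·y^1 ↦ -1·X^1·Y^1·Z^1.
  monomial -1·x^0·y^2 ↦ -1·X^0·Y^2·Z^1.
  monomial 1·x^0·y^1 ↦ 1·X^0·Y^1·Z^2.
  monomial 2·x^0·y^0 ↦ 2·X^0·Y^0·Z^3.
Collecting: F(X, Y, Z) = 3*X**3 + 3*X**2*Y - 2*X**2*Z - X*Y**2 - X*Y*Z - Y**2*Z + Y*Z**2 + 2*Z**3.


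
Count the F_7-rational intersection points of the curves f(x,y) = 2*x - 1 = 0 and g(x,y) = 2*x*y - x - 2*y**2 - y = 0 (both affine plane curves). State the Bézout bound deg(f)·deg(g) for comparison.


Common zeros: ∅; count = 0; Bézout bound = 2.

deg(f) = 1, deg(g) = 2, so Bézout bound = 2.
Scan x ∈ F_7. For each x, list the y ∈ F_7 with f(x, y) ≡ 0 and those with g(x, y) ≡ 0 (mod 7); the common zeros in that column are the intersection.
  x = 0: f ≡ 0 at y ∈ ∅; g ≡ 0 at y ∈ {0, 3}; common: ∅.
  x = 1: f ≡ 0 at y ∈ ∅; g ≡ 0 at y ∈ {2}; common: ∅.
  x = 2: f ≡ 0 at y ∈ ∅; g ≡ 0 at y ∈ {6}; common: ∅.
  x = 3: f ≡ 0 at y ∈ ∅; g ≡ 0 at y ∈ {1, 5}; common: ∅.
  x = 4: f ≡ 0 at y ∈ {0, 1, 2, 3, 4, 5, 6}; g ≡ 0 at y ∈ ∅; common: ∅.
  x = 5: f ≡ 0 at y ∈ ∅; g ≡ 0 at y ∈ ∅; common: ∅.
  x = 6: f ≡ 0 at y ∈ ∅; g ≡ 0 at y ∈ ∅; common: ∅.
Collecting: common zeros = ∅, so the count is 0.
Comparison with the Bézout bound: 0 ≤ 2 = deg(f)·deg(g), as expected for curves with no common component (the affine F_7-count falls short of the bound because intersections may lie at infinity, over extension fields, or carry multiplicity).


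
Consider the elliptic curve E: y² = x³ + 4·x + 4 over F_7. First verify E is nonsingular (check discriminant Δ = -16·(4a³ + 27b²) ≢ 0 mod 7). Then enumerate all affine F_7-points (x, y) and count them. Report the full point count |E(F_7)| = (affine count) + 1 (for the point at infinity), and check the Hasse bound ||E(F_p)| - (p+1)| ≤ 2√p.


Affine points = {(0, 2), (0, 5), (1, 3), (1, 4), (3, 1), (3, 6), (4, 0), (5, 3), (5, 4)}; affine count = 9; |E(F_7)| = 10.

Discriminant check: Δ ∝ 4a³ + 27b² = 4·4³ + 27·4² = 4·64 + 27·16 ≡ 2 (mod 7). Nonzero ⇒ E is nonsingular.
For each x ∈ F_7, compute rhs = x³ + 4·x + 4 mod 7, then count y ∈ F_7 with y² ≡ rhs.
  x = 0: rhs = 4, matching y values: 2, 5 (2 points).
  x = 1: rhs = 2, matching y values: 3, 4 (2 points).
  x = 2: rhs = 6, matching y values: none (0 points).
  x = 3: rhs = 1, matching y values: 1, 6 (2 points).
  x = 4: rhs = 0, matching y values: 0 (1 points).
  x = 5: rhs = 2, matching y values: 3, 4 (2 points).
  x = 6: rhs = 6, matching y values: none (0 points).
Total affine count: 9.
Full point count |E(F_7)| = 9 + 1 = 10.
Hasse bound: |10 − (7+1)| = |2| = 2 ≤ 2√7 ≈ 5.2915 ✓.


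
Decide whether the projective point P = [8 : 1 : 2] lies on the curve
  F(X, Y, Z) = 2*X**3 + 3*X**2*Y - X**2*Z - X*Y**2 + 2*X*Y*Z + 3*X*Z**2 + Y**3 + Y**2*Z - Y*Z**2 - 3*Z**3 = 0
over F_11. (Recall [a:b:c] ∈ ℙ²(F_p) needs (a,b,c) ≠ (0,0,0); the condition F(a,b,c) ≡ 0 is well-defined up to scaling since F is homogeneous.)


F(8,1,2) ≡ 6 (mod 11); P is NOT on the curve.

Evaluate F(8, 1, 2) term-by-term (mod 11).
  2*X**3 ↦ 2·512·1·1 = 1024
  3*X**2*Y ↦ 3·64·1·1 = 192
  -X**2*Z ↦ -1·64·1·2 = -128
  -X*Y**2 ↦ -1·8·1·1 = -8
  2*X*Y*Z ↦ 2·8·1·2 = 32
  3*X*Z**2 ↦ 3·8·1·4 = 96
  Y**3 ↦ 1·1·1·1 = 1
  Y**2*Z ↦ 1·1·1·2 = 2
  -Y*Z**2 ↦ -1·1·1·4 = -4
  -3*Z**3 ↦ -3·1·1·8 = -24
Sum: F(8, 1, 2) = (1024) + (192) + (-128) + (-8) + (32) + (96) + (1) + (2) + (-4) + (-24) = 1183.
Reducing mod 11: 1183 ≡ 6 (mod 11).
Since F(a, b, c) ≡ 6 ≠ 0 (mod 11), P does NOT lie on the curve.


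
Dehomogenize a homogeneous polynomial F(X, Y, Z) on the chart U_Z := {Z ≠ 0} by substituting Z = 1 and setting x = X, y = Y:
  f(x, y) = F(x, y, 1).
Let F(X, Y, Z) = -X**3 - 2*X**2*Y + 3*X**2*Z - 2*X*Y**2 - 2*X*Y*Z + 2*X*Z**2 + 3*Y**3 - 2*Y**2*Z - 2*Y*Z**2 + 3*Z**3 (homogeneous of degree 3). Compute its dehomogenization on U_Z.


f(x, y) = -x**3 - 2*x**2*y + 3*x**2 - 2*x*y**2 - 2*x*y + 2*x + 3*y**3 - 2*y**2 - 2*y + 3

On U_Z we set Z = 1. Each monomial c·X^i·Y^j·Z^k in F becomes c·x^i·y^j·1^k = c·x^i·y^j.
Substituting Z = 1: F(X, Y, 1) = -x**3 - 2*x**2*y + 3*x**2 - 2*x*y**2 - 2*x*y + 2*x + 3*y**3 - 2*y**2 - 2*y + 3.
Note: deg(f) ≤ deg(F) = 3; strict inequality happens when F is divisible by Z (lost terms).


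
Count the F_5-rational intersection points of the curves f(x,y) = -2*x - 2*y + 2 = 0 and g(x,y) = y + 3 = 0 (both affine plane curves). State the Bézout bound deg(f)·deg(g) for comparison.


Common zeros: {(4, 2)}; count = 1; Bézout bound = 1.

deg(f) = 1, deg(g) = 1, so Bézout bound = 1.
Scan x ∈ F_5. For each x, list the y ∈ F_5 with f(x, y) ≡ 0 and those with g(x, y) ≡ 0 (mod 5); the common zeros in that column are the intersection.
  x = 0: f ≡ 0 at y ∈ {1}; g ≡ 0 at y ∈ {2}; common: ∅.
  x = 1: f ≡ 0 at y ∈ {0}; g ≡ 0 at y ∈ {2}; common: ∅.
  x = 2: f ≡ 0 at y ∈ {4}; g ≡ 0 at y ∈ {2}; common: ∅.
  x = 3: f ≡ 0 at y ∈ {3}; g ≡ 0 at y ∈ {2}; common: ∅.
  x = 4: f ≡ 0 at y ∈ {2}; g ≡ 0 at y ∈ {2}; common: {2}.
Collecting: common zeros = {(4, 2)}, so the count is 1.
Comparison with the Bézout bound: 1 ≤ 1 = deg(f)·deg(g), as expected for curves with no common component (the bound is attained).


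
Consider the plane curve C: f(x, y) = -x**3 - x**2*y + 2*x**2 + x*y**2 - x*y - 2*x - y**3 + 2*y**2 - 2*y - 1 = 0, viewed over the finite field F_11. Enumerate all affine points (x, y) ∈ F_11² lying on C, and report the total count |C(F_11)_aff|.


Affine F_11-points: {(5, 6), (7, 8), (8, 2), (9, 7)}; count = 4.

For each of the 121 pairs (x, y) ∈ F_11², evaluate f(x, y) mod 11. Record the zeros.
  x = 0: [0↦10, 1↦9, 2↦6, 3↦6, 4↦3, 5↦2, 6↦8, 7↦4, 8↦6, 9↦8, 10↦4]  zeros at y ∈ ∅
  x = 1: [0↦9, 1↦7, 2↦5, 3↦8, 4↦10, 5↦5, 6↦9, 7↦5, 8↦9, 9↦4, 10↦6]  zeros at y ∈ ∅
  x = 2: [0↦6, 1↦1, 2↦9, 3↦2, 4↦7, 5↦7, 6↦7, 7↦1, 8↦5, 9↦2, 10↦8]  zeros at y ∈ ∅
  x = 3: [0↦6, 1↦7, 2↦1, 3↦4, 4↦10, 5↦2, 6↦7, 7↦8, 8↦10, 9↦7, 10↦4]  zeros at y ∈ ∅
  x = 4: [0↦3, 1↦8, 2↦8, 3↦8, 4↦2, 5↦6, 6↦3, 7↦9, 8↦7, 9↦2, 10↦10]  zeros at y ∈ ∅
  x = 5: [0↦2, 1↦9, 2↦2, 3↦8, 4↦10, 5↦2, 6↦0, 7↦9, 8↦1, 9↦3, 10↦9]  zeros at y ∈ {6}
  x = 6: [0↦8, 1↦4, 2↦10, 3↦9, 4↦6, 5↦6, 6↦3, 7↦2, 8↦8, 9↦4, 10↦6]  zeros at y ∈ ∅
  x = 7: [0↦4, 1↦9, 2↦4, 3↦5, 4↦6, 5↦1, 6↦6, 7↦4, 8↦0, 9↦10, 10↦6]  zeros at y ∈ {8}
  x = 8: [0↦6, 1↦7, 2↦0, 3↦1, 4↦4, 5↦3, 6↦3, 7↦9, 8↦4, 9↦4, 10↦3]  zeros at y ∈ {2}
  x = 9: [0↦8, 1↦3, 2↦3, 3↦2, 4↦5, 5↦6, 6↦10, 7↦0, 8↦3, 9↦2, 10↦2]  zeros at y ∈ {7}
  x = 10: [0↦4, 1↦2, 2↦7, 3↦2, 4↦3, 5↦4, 6↦10, 7↦4, 8↦2, 9↦9, 10↦8]  zeros at y ∈ ∅
Collecting zeros: affine points = {(5, 6), (7, 8), (8, 2), (9, 7)}.
Total count |C(F_11)_aff| = 4.


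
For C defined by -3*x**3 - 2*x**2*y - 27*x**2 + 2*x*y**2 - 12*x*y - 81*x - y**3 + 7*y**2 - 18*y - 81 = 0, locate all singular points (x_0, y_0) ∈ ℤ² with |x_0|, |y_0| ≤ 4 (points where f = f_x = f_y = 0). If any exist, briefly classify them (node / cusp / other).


Singular points: {(-3, 0)}; classification: cusp.

Compute partial derivatives:
  f_x = -9*x**2 - 4*x*y - 54*x + 2*y**2 - 12*y - 81.
  f_y = -2*x**2 + 4*x*y - 12*x - 3*y**2 + 14*y - 18.
Scan x_0 ∈ {−4, ..., 4}. For each x_0, f_y(x_0, y) is a polynomial in y; find its integer roots y ∈ {−4, ..., 4}, then test f_x and f at those candidates.
  x = -4: f_y(-4, y) = -3*y**2 - 2*y - 2; no integer root y with |y| ≤ 4.
  x = -3: f_y(-3, y) = -3*y**2 + 2*y; vanishes at y ∈ {0}. (-3, 0): f_x = 0, f = 0 — SINGULAR.
  x = -2: f_y(-2, y) = -3*y**2 + 6*y - 2; no integer root y with |y| ≤ 4.
  x = -1: f_y(-1, y) = -3*y**2 + 10*y - 8; vanishes at y ∈ {2}. (-1, 2): f_x = -44 ≠ 0.
  x = 0: f_y(0, y) = -3*y**2 + 14*y - 18; no integer root y with |y| ≤ 4.
  x = 1: f_y(1, y) = -3*y**2 + 18*y - 32; no integer root y with |y| ≤ 4.
  x = 2: f_y(2, y) = -3*y**2 + 22*y - 50; no integer root y with |y| ≤ 4.
  x = 3: f_y(3, y) = -3*y**2 + 26*y - 72; no integer root y with |y| ≤ 4.
  x = 4: f_y(4, y) = -3*y**2 + 30*y - 98; no integer root y with |y| ≤ 4.
Only singular point on the grid: (-3, 0).
Classify: substitute x = -3 + u, y = 0 + v and expand: f = -3*u**3 - 2*u**2*v + 2*u*v**2 - v**3 + v**2.
No constant or linear terms (consistent with a singular point). Quadratic part: v**2. Cubic part: -3*u**3 - 2*u**2*v + 2*u*v**2 - v**3.
The quadratic part v**2 is a perfect square, so there is a single (double) tangent line v = 0, i.e. y = 0. Restricting the cubic part to that line (v = 0) leaves -3*u**3 ≠ 0, so f is not divisible by v and the branch is v² ≈ 3*u**3 to lowest order — this is a cusp.
Classification: cusp.


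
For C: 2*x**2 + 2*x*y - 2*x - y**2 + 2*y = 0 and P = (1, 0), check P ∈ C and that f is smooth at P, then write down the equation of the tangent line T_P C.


Tangent line at P: 2*x + 4*y - 2 = 0.

Step 1: f(1, 0) = 0, so P lies on C.
Step 2: partial derivatives
  f_x(x, y) = 4*x + 2*y - 2, f_y(x, y) = 2*x - 2*y + 2.
  f_x(P) = 2, f_y(P) = 4 (gradient nonzero, so P is smooth).
Step 3: tangent line at P: 2·(x − 1) + 4·(y − 0) = 0.
Expanding: 2*x + 4*y - 2 = 0.


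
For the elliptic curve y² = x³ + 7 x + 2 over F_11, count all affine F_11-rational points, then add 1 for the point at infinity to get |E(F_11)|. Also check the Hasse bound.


Affine points = {(7, 3), (7, 8), (8, 3), (8, 8), (10, 4), (10, 7)}; affine count = 6; |E(F_11)| = 7.

Discriminant check: Δ ∝ 4a³ + 27b² = 4·7³ + 27·2² = 4·343 + 27·4 ≡ 6 (mod 11). Nonzero ⇒ E is nonsingular.
For each x ∈ F_11, compute rhs = x³ + 7·x + 2 mod 11, then count y ∈ F_11 with y² ≡ rhs.
  x = 0: rhs = 2, matching y values: none (0 points).
  x = 1: rhs = 10, matching y values: none (0 points).
  x = 2: rhs = 2, matching y values: none (0 points).
  x = 3: rhs = 6, matching y values: none (0 points).
  x = 4: rhs = 6, matching y values: none (0 points).
  x = 5: rhs = 8, matching y values: none (0 points).
  x = 6: rhs = 7, matching y values: none (0 points).
  x = 7: rhs = 9, matching y values: 3, 8 (2 points).
  x = 8: rhs = 9, matching y values: 3, 8 (2 points).
  x = 9: rhs = 2, matching y values: none (0 points).
  x = 10: rhs = 5, matching y values: 4, 7 (2 points).
Total affine count: 6.
Full point count |E(F_11)| = 6 + 1 = 7.
Hasse bound: |7 − (11+1)| = |-5| = 5 ≤ 2√11 ≈ 6.6332 ✓.


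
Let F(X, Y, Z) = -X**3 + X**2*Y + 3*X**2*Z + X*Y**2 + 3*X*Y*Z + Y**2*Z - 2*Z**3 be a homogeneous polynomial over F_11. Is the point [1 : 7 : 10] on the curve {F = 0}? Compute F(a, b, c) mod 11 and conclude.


F(1,7,10) ≡ 6 (mod 11); P is NOT on the curve.

Evaluate F(1, 7, 10) term-by-term (mod 11).
  -X**3 ↦ -1·1·1·1 = -1
  X**2*Y ↦ 1·1·7·1 = 7
  3*X**2*Z ↦ 3·1·1·10 = 30
  X*Y**2 ↦ 1·1·49·1 = 49
  3*X*Y*Z ↦ 3·1·7·10 = 210
  Y**2*Z ↦ 1·1·49·10 = 490
  -2*Z**3 ↦ -2·1·1·1000 = -2000
Sum: F(1, 7, 10) = (-1) + (7) + (30) + (49) + (210) + (490) + (-2000) = -1215.
Reducing mod 11: -1215 ≡ 6 (mod 11).
Since F(a, b, c) ≡ 6 ≠ 0 (mod 11), P does NOT lie on the curve.


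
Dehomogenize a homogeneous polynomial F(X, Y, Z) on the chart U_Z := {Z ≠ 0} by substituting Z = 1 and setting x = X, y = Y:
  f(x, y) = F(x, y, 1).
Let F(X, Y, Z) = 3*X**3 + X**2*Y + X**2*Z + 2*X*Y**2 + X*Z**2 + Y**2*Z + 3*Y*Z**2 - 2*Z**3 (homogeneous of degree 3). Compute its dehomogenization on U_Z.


f(x, y) = 3*x**3 + x**2*y + x**2 + 2*x*y**2 + x + y**2 + 3*y - 2

On U_Z we set Z = 1. Each monomial c·X^i·Y^j·Z^k in F becomes c·x^i·y^j·1^k = c·x^i·y^j.
Substituting Z = 1: F(X, Y, 1) = 3*x**3 + x**2*y + x**2 + 2*x*y**2 + x + y**2 + 3*y - 2.
Note: deg(f) ≤ deg(F) = 3; strict inequality happens when F is divisible by Z (lost terms).


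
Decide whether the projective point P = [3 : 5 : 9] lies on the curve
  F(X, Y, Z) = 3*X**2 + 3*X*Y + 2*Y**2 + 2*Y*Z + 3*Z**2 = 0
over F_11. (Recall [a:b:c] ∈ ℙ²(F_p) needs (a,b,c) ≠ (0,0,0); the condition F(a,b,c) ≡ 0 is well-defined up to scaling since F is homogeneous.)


F(3,5,9) ≡ 4 (mod 11); P is NOT on the curve.

Evaluate F(3, 5, 9) term-by-term (mod 11).
  3*X**2 ↦ 3·9·1·1 = 27
  3*X*Y ↦ 3·3·5·1 = 45
  2*Y**2 ↦ 2·1·25·1 = 50
  2*Y*Z ↦ 2·1·5·9 = 90
  3*Z**2 ↦ 3·1·1·81 = 243
Sum: F(3, 5, 9) = (27) + (45) + (50) + (90) + (243) = 455.
Reducing mod 11: 455 ≡ 4 (mod 11).
Since F(a, b, c) ≡ 4 ≠ 0 (mod 11), P does NOT lie on the curve.


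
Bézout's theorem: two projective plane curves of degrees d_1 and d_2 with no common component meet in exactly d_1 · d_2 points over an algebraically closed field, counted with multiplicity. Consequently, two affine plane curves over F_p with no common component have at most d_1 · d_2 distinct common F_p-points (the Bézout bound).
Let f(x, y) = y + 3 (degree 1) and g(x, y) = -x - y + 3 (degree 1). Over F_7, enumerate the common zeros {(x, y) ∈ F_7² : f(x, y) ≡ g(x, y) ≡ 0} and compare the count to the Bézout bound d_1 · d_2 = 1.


Common zeros: {(6, 4)}; count = 1; Bézout bound = 1.

deg(f) = 1, deg(g) = 1, so Bézout bound = 1.
Scan x ∈ F_7. For each x, list the y ∈ F_7 with f(x, y) ≡ 0 and those with g(x, y) ≡ 0 (mod 7); the common zeros in that column are the intersection.
  x = 0: f ≡ 0 at y ∈ {4}; g ≡ 0 at y ∈ {3}; common: ∅.
  x = 1: f ≡ 0 at y ∈ {4}; g ≡ 0 at y ∈ {2}; common: ∅.
  x = 2: f ≡ 0 at y ∈ {4}; g ≡ 0 at y ∈ {1}; common: ∅.
  x = 3: f ≡ 0 at y ∈ {4}; g ≡ 0 at y ∈ {0}; common: ∅.
  x = 4: f ≡ 0 at y ∈ {4}; g ≡ 0 at y ∈ {6}; common: ∅.
  x = 5: f ≡ 0 at y ∈ {4}; g ≡ 0 at y ∈ {5}; common: ∅.
  x = 6: f ≡ 0 at y ∈ {4}; g ≡ 0 at y ∈ {4}; common: {4}.
Collecting: common zeros = {(6, 4)}, so the count is 1.
Comparison with the Bézout bound: 1 ≤ 1 = deg(f)·deg(g), as expected for curves with no common component (the bound is attained).


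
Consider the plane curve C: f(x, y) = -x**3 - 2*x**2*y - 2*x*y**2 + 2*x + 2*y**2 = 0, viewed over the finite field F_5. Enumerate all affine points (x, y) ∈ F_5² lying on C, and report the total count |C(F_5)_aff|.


Affine F_5-points: {(0, 0), (1, 3), (4, 4)}; count = 3.

For each of the 25 pairs (x, y) ∈ F_5², evaluate f(x, y) mod 5. Record the zeros.
  x = 0: [0↦0, 1↦2, 2↦3, 3↦3, 4↦2]  zeros at y ∈ {0}
  x = 1: [0↦1, 1↦4, 2↦2, 3↦0, 4↦3]  zeros at y ∈ {3}
  x = 2: [0↦1, 1↦1, 2↦2, 3↦4, 4↦2]  zeros at y ∈ ∅
  x = 3: [0↦4, 1↦2, 2↦2, 3↦4, 4↦3]  zeros at y ∈ ∅
  x = 4: [0↦4, 1↦1, 2↦1, 3↦4, 4↦0]  zeros at y ∈ {4}
Collecting zeros: affine points = {(0, 0), (1, 3), (4, 4)}.
Total count |C(F_5)_aff| = 3.


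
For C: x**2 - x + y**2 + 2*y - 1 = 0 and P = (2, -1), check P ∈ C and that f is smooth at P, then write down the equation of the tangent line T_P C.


Tangent line at P: 3*x - 6 = 0.

Step 1: f(2, -1) = 0, so P lies on C.
Step 2: partial derivatives
  f_x(x, y) = 2*x - 1, f_y(x, y) = 2*y + 2.
  f_x(P) = 3, f_y(P) = 0 (gradient nonzero, so P is smooth).
Step 3: tangent line at P: 3·(x − 2) + 0·(y − -1) = 0.
Expanding: 3*x - 6 = 0.


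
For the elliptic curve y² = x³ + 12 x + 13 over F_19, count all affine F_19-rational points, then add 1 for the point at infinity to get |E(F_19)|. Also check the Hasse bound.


Affine points = {(1, 8), (1, 11), (2, 8), (2, 11), (3, 0), (4, 7), (4, 12), (6, 4), (6, 15), (12, 2), (12, 17), (16, 8), (16, 11), (17, 0), (18, 0)}; affine count = 15; |E(F_19)| = 16.

Discriminant check: Δ ∝ 4a³ + 27b² = 4·12³ + 27·13² = 4·1728 + 27·169 ≡ 18 (mod 19). Nonzero ⇒ E is nonsingular.
For each x ∈ F_19, compute rhs = x³ + 12·x + 13 mod 19, then count y ∈ F_19 with y² ≡ rhs.
  x = 0: rhs = 13, matching y values: none (0 points).
  x = 1: rhs = 7, matching y values: 8, 11 (2 points).
  x = 2: rhs = 7, matching y values: 8, 11 (2 points).
  x = 3: rhs = 0, matching y values: 0 (1 points).
  x = 4: rhs = 11, matching y values: 7, 12 (2 points).
  x = 5: rhs = 8, matching y values: none (0 points).
  x = 6: rhs = 16, matching y values: 4, 15 (2 points).
  x = 7: rhs = 3, matching y values: none (0 points).
  x = 8: rhs = 13, matching y values: none (0 points).
  x = 9: rhs = 14, matching y values: none (0 points).
  x = 10: rhs = 12, matching y values: none (0 points).
  x = 11: rhs = 13, matching y values: none (0 points).
  x = 12: rhs = 4, matching y values: 2, 17 (2 points).
  x = 13: rhs = 10, matching y values: none (0 points).
  x = 14: rhs = 18, matching y values: none (0 points).
  x = 15: rhs = 15, matching y values: none (0 points).
  x = 16: rhs = 7, matching y values: 8, 11 (2 points).
  x = 17: rhs = 0, matching y values: 0 (1 points).
  x = 18: rhs = 0, matching y values: 0 (1 points).
Total affine count: 15.
Full point count |E(F_19)| = 15 + 1 = 16.
Hasse bound: |16 − (19+1)| = |-4| = 4 ≤ 2√19 ≈ 8.7178 ✓.


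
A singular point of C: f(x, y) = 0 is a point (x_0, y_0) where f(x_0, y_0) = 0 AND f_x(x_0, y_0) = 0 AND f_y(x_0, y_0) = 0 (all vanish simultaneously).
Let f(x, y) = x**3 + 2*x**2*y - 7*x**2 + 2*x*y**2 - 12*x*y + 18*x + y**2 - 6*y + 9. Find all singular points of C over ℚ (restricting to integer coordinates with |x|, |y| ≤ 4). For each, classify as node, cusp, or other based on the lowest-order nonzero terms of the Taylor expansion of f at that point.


Singular points: {(0, 3)}; classification: node.

Compute partial derivatives:
  f_x = 3*x**2 + 4*x*y - 14*x + 2*y**2 - 12*y + 18.
  f_y = 2*x**2 + 4*x*y - 12*x + 2*y - 6.
Scan x_0 ∈ {−4, ..., 4}. For each x_0, f_y(x_0, y) is a polynomial in y; find its integer roots y ∈ {−4, ..., 4}, then test f_x and f at those candidates.
  x = -4: f_y(-4, y) = 74 - 14*y; no integer root y with |y| ≤ 4.
  x = -3: f_y(-3, y) = 48 - 10*y; no integer root y with |y| ≤ 4.
  x = -2: f_y(-2, y) = 26 - 6*y; no integer root y with |y| ≤ 4.
  x = -1: f_y(-1, y) = 8 - 2*y; vanishes at y ∈ {4}. (-1, 4): f_x = 3 ≠ 0.
  x = 0: f_y(0, y) = 2*y - 6; vanishes at y ∈ {3}. (0, 3): f_x = 0, f = 0 — SINGULAR.
  x = 1: f_y(1, y) = 6*y - 16; no integer root y with |y| ≤ 4.
  x = 2: f_y(2, y) = 10*y - 22; no integer root y with |y| ≤ 4.
  x = 3: f_y(3, y) = 14*y - 24; no integer root y with |y| ≤ 4.
  x = 4: f_y(4, y) = 18*y - 22; no integer root y with |y| ≤ 4.
Only singular point on the grid: (0, 3).
Classify: substitute x = 0 + u, y = 3 + v and expand: f = u**3 + 2*u**2*v - u**2 + 2*u*v**2 + v**2.
No constant or linear terms (consistent with a singular point). Quadratic part: -u**2 + v**2. Cubic part: u**3 + 2*u**2*v + 2*u*v**2.
The quadratic part v**2 - u**2 = (v − u)(v + u) splits into two distinct linear factors, so there are two distinct tangent lines y − 3 = ±(x − 0) — this is a node (ordinary double point).
Classification: node.


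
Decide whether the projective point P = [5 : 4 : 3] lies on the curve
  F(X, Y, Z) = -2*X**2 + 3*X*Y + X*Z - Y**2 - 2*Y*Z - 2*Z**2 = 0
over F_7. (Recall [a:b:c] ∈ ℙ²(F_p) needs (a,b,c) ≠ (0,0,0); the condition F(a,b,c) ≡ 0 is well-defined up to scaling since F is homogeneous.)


F(5,4,3) ≡ 2 (mod 7); P is NOT on the curve.

Evaluate F(5, 4, 3) term-by-term (mod 7).
  -2*X**2 ↦ -2·25·1·1 = -50
  3*X*Y ↦ 3·5·4·1 = 60
  X*Z ↦ 1·5·1·3 = 15
  -Y**2 ↦ -1·1·16·1 = -16
  -2*Y*Z ↦ -2·1·4·3 = -24
  -2*Z**2 ↦ -2·1·1·9 = -18
Sum: F(5, 4, 3) = (-50) + (60) + (15) + (-16) + (-24) + (-18) = -33.
Reducing mod 7: -33 ≡ 2 (mod 7).
Since F(a, b, c) ≡ 2 ≠ 0 (mod 7), P does NOT lie on the curve.


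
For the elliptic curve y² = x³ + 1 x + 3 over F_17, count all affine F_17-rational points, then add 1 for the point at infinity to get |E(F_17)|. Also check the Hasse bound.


Affine points = {(2, 8), (2, 9), (3, 4), (3, 13), (6, 2), (6, 15), (7, 8), (7, 9), (8, 8), (8, 9), (11, 6), (11, 11), (12, 3), (12, 14), (16, 1), (16, 16)}; affine count = 16; |E(F_17)| = 17.

Discriminant check: Δ ∝ 4a³ + 27b² = 4·1³ + 27·3² = 4·1 + 27·9 ≡ 9 (mod 17). Nonzero ⇒ E is nonsingular.
For each x ∈ F_17, compute rhs = x³ + 1·x + 3 mod 17, then count y ∈ F_17 with y² ≡ rhs.
  x = 0: rhs = 3, matching y values: none (0 points).
  x = 1: rhs = 5, matching y values: none (0 points).
  x = 2: rhs = 13, matching y values: 8, 9 (2 points).
  x = 3: rhs = 16, matching y values: 4, 13 (2 points).
  x = 4: rhs = 3, matching y values: none (0 points).
  x = 5: rhs = 14, matching y values: none (0 points).
  x = 6: rhs = 4, matching y values: 2, 15 (2 points).
  x = 7: rhs = 13, matching y values: 8, 9 (2 points).
  x = 8: rhs = 13, matching y values: 8, 9 (2 points).
  x = 9: rhs = 10, matching y values: none (0 points).
  x = 10: rhs = 10, matching y values: none (0 points).
  x = 11: rhs = 2, matching y values: 6, 11 (2 points).
  x = 12: rhs = 9, matching y values: 3, 14 (2 points).
  x = 13: rhs = 3, matching y values: none (0 points).
  x = 14: rhs = 7, matching y values: none (0 points).
  x = 15: rhs = 10, matching y values: none (0 points).
  x = 16: rhs = 1, matching y values: 1, 16 (2 points).
Total affine count: 16.
Full point count |E(F_17)| = 16 + 1 = 17.
Hasse bound: |17 − (17+1)| = |-1| = 1 ≤ 2√17 ≈ 8.2462 ✓.


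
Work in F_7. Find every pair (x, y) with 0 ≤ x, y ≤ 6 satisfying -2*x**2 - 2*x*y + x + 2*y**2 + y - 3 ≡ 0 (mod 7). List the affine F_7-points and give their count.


Affine F_7-points: {(0, 1), (0, 2), (2, 2), (2, 3), (3, 1), (3, 5), (6, 3), (6, 6)}; count = 8.

For each of the 49 pairs (x, y) ∈ F_7², evaluate f(x, y) mod 7. Record the zeros.
  x = 0: [0↦4, 1↦0, 2↦0, 3↦4, 4↦5, 5↦3, 6↦5]  zeros at y ∈ {1, 2}
  x = 1: [0↦3, 1↦4, 2↦2, 3↦4, 4↦3, 5↦6, 6↦6]  zeros at y ∈ ∅
  x = 2: [0↦5, 1↦4, 2↦0, 3↦0, 4↦4, 5↦5, 6↦3]  zeros at y ∈ {2, 3}
  x = 3: [0↦3, 1↦0, 2↦1, 3↦6, 4↦1, 5↦0, 6↦3]  zeros at y ∈ {1, 5}
  x = 4: [0↦4, 1↦6, 2↦5, 3↦1, 4↦1, 5↦5, 6↦6]  zeros at y ∈ ∅
  x = 5: [0↦1, 1↦1, 2↦5, 3↦6, 4↦4, 5↦6, 6↦5]  zeros at y ∈ ∅
  x = 6: [0↦1, 1↦6, 2↦1, 3↦0, 4↦3, 5↦3, 6↦0]  zeros at y ∈ {3, 6}
Collecting zeros: affine points = {(0, 1), (0, 2), (2, 2), (2, 3), (3, 1), (3, 5), (6, 3), (6, 6)}.
Total count |C(F_7)_aff| = 8.


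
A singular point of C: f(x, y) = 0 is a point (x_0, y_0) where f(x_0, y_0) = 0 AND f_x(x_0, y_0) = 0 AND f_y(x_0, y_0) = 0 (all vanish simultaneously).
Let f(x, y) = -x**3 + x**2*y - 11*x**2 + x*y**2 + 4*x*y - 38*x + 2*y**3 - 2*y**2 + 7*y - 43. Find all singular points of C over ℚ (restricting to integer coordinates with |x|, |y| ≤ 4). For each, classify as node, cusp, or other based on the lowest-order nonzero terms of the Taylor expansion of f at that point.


Singular points: {(-3, 1)}; classification: node.

Compute partial derivatives:
  f_x = -3*x**2 + 2*x*y - 22*x + y**2 + 4*y - 38.
  f_y = x**2 + 2*x*y + 4*x + 6*y**2 - 4*y + 7.
Scan x_0 ∈ {−4, ..., 4}. For each x_0, f_y(x_0, y) is a polynomial in y; find its integer roots y ∈ {−4, ..., 4}, then test f_x and f at those candidates.
  x = -4: f_y(-4, y) = 6*y**2 - 12*y + 7; no integer root y with |y| ≤ 4.
  x = -3: f_y(-3, y) = 6*y**2 - 10*y + 4; vanishes at y ∈ {1}. (-3, 1): f_x = 0, f = 0 — SINGULAR.
  x = -2: f_y(-2, y) = 6*y**2 - 8*y + 3; no integer root y with |y| ≤ 4.
  x = -1: f_y(-1, y) = 6*y**2 - 6*y + 4; no integer root y with |y| ≤ 4.
  x = 0: f_y(0, y) = 6*y**2 - 4*y + 7; no integer root y with |y| ≤ 4.
  x = 1: f_y(1, y) = 6*y**2 - 2*y + 12; no integer root y with |y| ≤ 4.
  x = 2: f_y(2, y) = 6*y**2 + 19; no integer root y with |y| ≤ 4.
  x = 3: f_y(3, y) = 6*y**2 + 2*y + 28; no integer root y with |y| ≤ 4.
  x = 4: f_y(4, y) = 6*y**2 + 4*y + 39; no integer root y with |y| ≤ 4.
Only singular point on the grid: (-3, 1).
Classify: substitute x = -3 + u, y = 1 + v and expand: f = -u**3 + u**2*v - u**2 + u*v**2 + 2*v**3 + v**2.
No constant or linear terms (consistent with a singular point). Quadratic part: -u**2 + v**2. Cubic part: -u**3 + u**2*v + u*v**2 + 2*v**3.
The quadratic part v**2 - u**2 = (v − u)(v + u) splits into two distinct linear factors, so there are two distinct tangent lines y − 1 = ±(x − -3) — this is a node (ordinary double point).
Classification: node.


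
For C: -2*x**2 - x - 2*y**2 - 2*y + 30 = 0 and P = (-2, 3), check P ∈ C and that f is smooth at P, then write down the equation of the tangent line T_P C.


Tangent line at P: 7*x - 14*y + 56 = 0.

Step 1: f(-2, 3) = 0, so P lies on C.
Step 2: partial derivatives
  f_x(x, y) = -4*x - 1, f_y(x, y) = -4*y - 2.
  f_x(P) = 7, f_y(P) = -14 (gradient nonzero, so P is smooth).
Step 3: tangent line at P: 7·(x − -2) + -14·(y − 3) = 0.
Expanding: 7*x - 14*y + 56 = 0.


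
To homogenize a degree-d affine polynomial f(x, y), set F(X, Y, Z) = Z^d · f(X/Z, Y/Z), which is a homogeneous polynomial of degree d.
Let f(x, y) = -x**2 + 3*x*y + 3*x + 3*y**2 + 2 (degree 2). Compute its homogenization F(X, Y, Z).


F(X, Y, Z) = -X**2 + 3*X*Y + 3*X*Z + 3*Y**2 + 2*Z**2

deg(f) = 2.
Substitute x = X/Z, y = Y/Z into f, then multiply by Z^2.
  monomial -1·x^2·y^0 ↦ -1·X^2·Y^0·Z^0.
  monomial 3·x^1·y^1 ↦ 3·X^1·Y^1·Z^0.
  monomial 3·x^1·y^0 ↦ 3·X^1·Y^0·Z^1.
  monomial 3·x^0·y^2 ↦ 3·X^0·Y^2·Z^0.
  monomial 2·x^0·y^0 ↦ 2·X^0·Y^0·Z^2.
Collecting: F(X, Y, Z) = -X**2 + 3*X*Y + 3*X*Z + 3*Y**2 + 2*Z**2.


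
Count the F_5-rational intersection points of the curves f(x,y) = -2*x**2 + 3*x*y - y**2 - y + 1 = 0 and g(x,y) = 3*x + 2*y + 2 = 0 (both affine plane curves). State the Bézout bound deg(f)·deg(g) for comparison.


Common zeros: {(3, 2)}; count = 1; Bézout bound = 2.

deg(f) = 2, deg(g) = 1, so Bézout bound = 2.
Scan x ∈ F_5. For each x, list the y ∈ F_5 with f(x, y) ≡ 0 and those with g(x, y) ≡ 0 (mod 5); the common zeros in that column are the intersection.
  x = 0: f ≡ 0 at y ∈ {2}; g ≡ 0 at y ∈ {4}; common: ∅.
  x = 1: f ≡ 0 at y ∈ {1}; g ≡ 0 at y ∈ {0}; common: ∅.
  x = 2: f ≡ 0 at y ∈ ∅; g ≡ 0 at y ∈ {1}; common: ∅.
  x = 3: f ≡ 0 at y ∈ {1, 2}; g ≡ 0 at y ∈ {2}; common: {2}.
  x = 4: f ≡ 0 at y ∈ ∅; g ≡ 0 at y ∈ {3}; common: ∅.
Collecting: common zeros = {(3, 2)}, so the count is 1.
Comparison with the Bézout bound: 1 ≤ 2 = deg(f)·deg(g), as expected for curves with no common component (the affine F_5-count falls short of the bound because intersections may lie at infinity, over extension fields, or carry multiplicity).
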